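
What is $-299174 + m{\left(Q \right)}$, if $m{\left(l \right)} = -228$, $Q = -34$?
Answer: $-299402$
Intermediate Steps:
$-299174 + m{\left(Q \right)} = -299174 - 228 = -299402$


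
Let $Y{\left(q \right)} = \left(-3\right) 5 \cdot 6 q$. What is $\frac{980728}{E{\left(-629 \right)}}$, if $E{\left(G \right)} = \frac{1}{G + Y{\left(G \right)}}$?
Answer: $54902134168$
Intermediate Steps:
$Y{\left(q \right)} = - 90 q$ ($Y{\left(q \right)} = - 15 \cdot 6 q = - 90 q$)
$E{\left(G \right)} = - \frac{1}{89 G}$ ($E{\left(G \right)} = \frac{1}{G - 90 G} = \frac{1}{\left(-89\right) G} = - \frac{1}{89 G}$)
$\frac{980728}{E{\left(-629 \right)}} = \frac{980728}{\left(- \frac{1}{89}\right) \frac{1}{-629}} = \frac{980728}{\left(- \frac{1}{89}\right) \left(- \frac{1}{629}\right)} = 980728 \frac{1}{\frac{1}{55981}} = 980728 \cdot 55981 = 54902134168$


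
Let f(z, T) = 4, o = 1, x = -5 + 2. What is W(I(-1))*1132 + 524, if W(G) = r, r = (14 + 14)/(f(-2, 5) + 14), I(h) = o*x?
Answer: 20564/9 ≈ 2284.9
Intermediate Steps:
x = -3
I(h) = -3 (I(h) = 1*(-3) = -3)
r = 14/9 (r = (14 + 14)/(4 + 14) = 28/18 = 28*(1/18) = 14/9 ≈ 1.5556)
W(G) = 14/9
W(I(-1))*1132 + 524 = (14/9)*1132 + 524 = 15848/9 + 524 = 20564/9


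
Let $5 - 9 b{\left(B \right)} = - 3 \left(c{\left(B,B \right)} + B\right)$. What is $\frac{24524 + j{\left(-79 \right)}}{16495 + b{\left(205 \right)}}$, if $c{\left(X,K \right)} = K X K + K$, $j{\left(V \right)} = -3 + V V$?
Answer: $\frac{276858}{25995065} \approx 0.01065$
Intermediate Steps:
$j{\left(V \right)} = -3 + V^{2}$
$c{\left(X,K \right)} = K + X K^{2}$ ($c{\left(X,K \right)} = X K^{2} + K = K + X K^{2}$)
$b{\left(B \right)} = \frac{5}{9} + \frac{B}{3} + \frac{B \left(1 + B^{2}\right)}{3}$ ($b{\left(B \right)} = \frac{5}{9} - \frac{\left(-3\right) \left(B \left(1 + B B\right) + B\right)}{9} = \frac{5}{9} - \frac{\left(-3\right) \left(B \left(1 + B^{2}\right) + B\right)}{9} = \frac{5}{9} - \frac{\left(-3\right) \left(B + B \left(1 + B^{2}\right)\right)}{9} = \frac{5}{9} - \frac{- 3 B - 3 B \left(1 + B^{2}\right)}{9} = \frac{5}{9} + \left(\frac{B}{3} + \frac{B \left(1 + B^{2}\right)}{3}\right) = \frac{5}{9} + \frac{B}{3} + \frac{B \left(1 + B^{2}\right)}{3}$)
$\frac{24524 + j{\left(-79 \right)}}{16495 + b{\left(205 \right)}} = \frac{24524 - \left(3 - \left(-79\right)^{2}\right)}{16495 + \left(\frac{5}{9} + \frac{205^{3}}{3} + \frac{2}{3} \cdot 205\right)} = \frac{24524 + \left(-3 + 6241\right)}{16495 + \left(\frac{5}{9} + \frac{1}{3} \cdot 8615125 + \frac{410}{3}\right)} = \frac{24524 + 6238}{16495 + \left(\frac{5}{9} + \frac{8615125}{3} + \frac{410}{3}\right)} = \frac{30762}{16495 + \frac{25846610}{9}} = \frac{30762}{\frac{25995065}{9}} = 30762 \cdot \frac{9}{25995065} = \frac{276858}{25995065}$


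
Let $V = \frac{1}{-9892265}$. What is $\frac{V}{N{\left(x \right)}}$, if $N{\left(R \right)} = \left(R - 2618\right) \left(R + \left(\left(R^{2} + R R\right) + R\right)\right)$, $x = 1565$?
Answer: $\frac{1}{51057577877471100} \approx 1.9586 \cdot 10^{-17}$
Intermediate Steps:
$N{\left(R \right)} = \left(-2618 + R\right) \left(2 R + 2 R^{2}\right)$ ($N{\left(R \right)} = \left(-2618 + R\right) \left(R + \left(\left(R^{2} + R^{2}\right) + R\right)\right) = \left(-2618 + R\right) \left(R + \left(2 R^{2} + R\right)\right) = \left(-2618 + R\right) \left(R + \left(R + 2 R^{2}\right)\right) = \left(-2618 + R\right) \left(2 R + 2 R^{2}\right)$)
$V = - \frac{1}{9892265} \approx -1.0109 \cdot 10^{-7}$
$\frac{V}{N{\left(x \right)}} = - \frac{1}{9892265 \cdot 2 \cdot 1565 \left(-2618 + 1565^{2} - 4095605\right)} = - \frac{1}{9892265 \cdot 2 \cdot 1565 \left(-2618 + 2449225 - 4095605\right)} = - \frac{1}{9892265 \cdot 2 \cdot 1565 \left(-1648998\right)} = - \frac{1}{9892265 \left(-5161363740\right)} = \left(- \frac{1}{9892265}\right) \left(- \frac{1}{5161363740}\right) = \frac{1}{51057577877471100}$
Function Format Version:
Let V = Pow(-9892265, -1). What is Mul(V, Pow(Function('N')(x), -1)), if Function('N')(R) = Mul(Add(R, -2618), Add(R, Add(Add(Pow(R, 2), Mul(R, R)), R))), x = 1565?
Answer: Rational(1, 51057577877471100) ≈ 1.9586e-17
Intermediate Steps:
Function('N')(R) = Mul(Add(-2618, R), Add(Mul(2, R), Mul(2, Pow(R, 2)))) (Function('N')(R) = Mul(Add(-2618, R), Add(R, Add(Add(Pow(R, 2), Pow(R, 2)), R))) = Mul(Add(-2618, R), Add(R, Add(Mul(2, Pow(R, 2)), R))) = Mul(Add(-2618, R), Add(R, Add(R, Mul(2, Pow(R, 2))))) = Mul(Add(-2618, R), Add(Mul(2, R), Mul(2, Pow(R, 2)))))
V = Rational(-1, 9892265) ≈ -1.0109e-7
Mul(V, Pow(Function('N')(x), -1)) = Mul(Rational(-1, 9892265), Pow(Mul(2, 1565, Add(-2618, Pow(1565, 2), Mul(-2617, 1565))), -1)) = Mul(Rational(-1, 9892265), Pow(Mul(2, 1565, Add(-2618, 2449225, -4095605)), -1)) = Mul(Rational(-1, 9892265), Pow(Mul(2, 1565, -1648998), -1)) = Mul(Rational(-1, 9892265), Pow(-5161363740, -1)) = Mul(Rational(-1, 9892265), Rational(-1, 5161363740)) = Rational(1, 51057577877471100)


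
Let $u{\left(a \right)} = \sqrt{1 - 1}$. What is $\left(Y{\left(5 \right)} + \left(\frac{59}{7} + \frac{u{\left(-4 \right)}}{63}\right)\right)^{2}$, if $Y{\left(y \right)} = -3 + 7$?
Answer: $\frac{7569}{49} \approx 154.47$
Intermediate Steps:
$Y{\left(y \right)} = 4$
$u{\left(a \right)} = 0$ ($u{\left(a \right)} = \sqrt{0} = 0$)
$\left(Y{\left(5 \right)} + \left(\frac{59}{7} + \frac{u{\left(-4 \right)}}{63}\right)\right)^{2} = \left(4 + \left(\frac{59}{7} + \frac{0}{63}\right)\right)^{2} = \left(4 + \left(59 \cdot \frac{1}{7} + 0 \cdot \frac{1}{63}\right)\right)^{2} = \left(4 + \left(\frac{59}{7} + 0\right)\right)^{2} = \left(4 + \frac{59}{7}\right)^{2} = \left(\frac{87}{7}\right)^{2} = \frac{7569}{49}$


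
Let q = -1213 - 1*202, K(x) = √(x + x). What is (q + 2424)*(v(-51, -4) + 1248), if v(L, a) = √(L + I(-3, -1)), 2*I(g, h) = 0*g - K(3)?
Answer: 1259232 + 1009*√(-204 - 2*√6)/2 ≈ 1.2592e+6 + 7291.7*I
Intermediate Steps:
K(x) = √2*√x (K(x) = √(2*x) = √2*√x)
I(g, h) = -√6/2 (I(g, h) = (0*g - √2*√3)/2 = (0 - √6)/2 = (-√6)/2 = -√6/2)
q = -1415 (q = -1213 - 202 = -1415)
v(L, a) = √(L - √6/2)
(q + 2424)*(v(-51, -4) + 1248) = (-1415 + 2424)*(√(-2*√6 + 4*(-51))/2 + 1248) = 1009*(√(-2*√6 - 204)/2 + 1248) = 1009*(√(-204 - 2*√6)/2 + 1248) = 1009*(1248 + √(-204 - 2*√6)/2) = 1259232 + 1009*√(-204 - 2*√6)/2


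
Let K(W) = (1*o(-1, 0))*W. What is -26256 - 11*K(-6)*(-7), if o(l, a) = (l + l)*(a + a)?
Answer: -26256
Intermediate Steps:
o(l, a) = 4*a*l (o(l, a) = (2*l)*(2*a) = 4*a*l)
K(W) = 0 (K(W) = (1*(4*0*(-1)))*W = (1*0)*W = 0*W = 0)
-26256 - 11*K(-6)*(-7) = -26256 - 11*0*(-7) = -26256 + 0*(-7) = -26256 + 0 = -26256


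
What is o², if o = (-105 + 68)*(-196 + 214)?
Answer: 443556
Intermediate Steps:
o = -666 (o = -37*18 = -666)
o² = (-666)² = 443556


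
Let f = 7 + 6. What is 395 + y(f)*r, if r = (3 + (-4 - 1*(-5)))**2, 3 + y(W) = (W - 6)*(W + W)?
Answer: 3259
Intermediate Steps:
f = 13
y(W) = -3 + 2*W*(-6 + W) (y(W) = -3 + (W - 6)*(W + W) = -3 + (-6 + W)*(2*W) = -3 + 2*W*(-6 + W))
r = 16 (r = (3 + (-4 + 5))**2 = (3 + 1)**2 = 4**2 = 16)
395 + y(f)*r = 395 + (-3 - 12*13 + 2*13**2)*16 = 395 + (-3 - 156 + 2*169)*16 = 395 + (-3 - 156 + 338)*16 = 395 + 179*16 = 395 + 2864 = 3259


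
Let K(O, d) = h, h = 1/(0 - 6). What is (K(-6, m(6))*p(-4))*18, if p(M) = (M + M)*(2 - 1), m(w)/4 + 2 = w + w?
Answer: 24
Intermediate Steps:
m(w) = -8 + 8*w (m(w) = -8 + 4*(w + w) = -8 + 4*(2*w) = -8 + 8*w)
h = -⅙ (h = 1/(-6) = -⅙ ≈ -0.16667)
p(M) = 2*M (p(M) = (2*M)*1 = 2*M)
K(O, d) = -⅙
(K(-6, m(6))*p(-4))*18 = -(-4)/3*18 = -⅙*(-8)*18 = (4/3)*18 = 24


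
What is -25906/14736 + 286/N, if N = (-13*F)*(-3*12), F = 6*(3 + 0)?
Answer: -342977/198936 ≈ -1.7241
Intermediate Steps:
F = 18 (F = 6*3 = 18)
N = 8424 (N = (-13*18)*(-3*12) = -234*(-36) = 8424)
-25906/14736 + 286/N = -25906/14736 + 286/8424 = -25906*1/14736 + 286*(1/8424) = -12953/7368 + 11/324 = -342977/198936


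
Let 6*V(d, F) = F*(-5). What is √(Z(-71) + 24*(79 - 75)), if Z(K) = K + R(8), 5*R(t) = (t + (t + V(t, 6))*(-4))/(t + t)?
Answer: √2495/10 ≈ 4.9950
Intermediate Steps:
V(d, F) = -5*F/6 (V(d, F) = (F*(-5))/6 = (-5*F)/6 = -5*F/6)
R(t) = (20 - 3*t)/(10*t) (R(t) = ((t + (t - ⅚*6)*(-4))/(t + t))/5 = ((t + (t - 5)*(-4))/((2*t)))/5 = ((t + (-5 + t)*(-4))*(1/(2*t)))/5 = ((t + (20 - 4*t))*(1/(2*t)))/5 = ((20 - 3*t)*(1/(2*t)))/5 = ((20 - 3*t)/(2*t))/5 = (20 - 3*t)/(10*t))
Z(K) = -1/20 + K (Z(K) = K + (-3/10 + 2/8) = K + (-3/10 + 2*(⅛)) = K + (-3/10 + ¼) = K - 1/20 = -1/20 + K)
√(Z(-71) + 24*(79 - 75)) = √((-1/20 - 71) + 24*(79 - 75)) = √(-1421/20 + 24*4) = √(-1421/20 + 96) = √(499/20) = √2495/10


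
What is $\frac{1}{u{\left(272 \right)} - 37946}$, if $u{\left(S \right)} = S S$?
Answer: $\frac{1}{36038} \approx 2.7748 \cdot 10^{-5}$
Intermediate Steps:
$u{\left(S \right)} = S^{2}$
$\frac{1}{u{\left(272 \right)} - 37946} = \frac{1}{272^{2} - 37946} = \frac{1}{73984 - 37946} = \frac{1}{36038}$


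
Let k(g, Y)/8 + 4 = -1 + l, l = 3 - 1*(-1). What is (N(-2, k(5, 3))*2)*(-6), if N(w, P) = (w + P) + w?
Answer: 144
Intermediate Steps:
l = 4 (l = 3 + 1 = 4)
k(g, Y) = -8 (k(g, Y) = -32 + 8*(-1 + 4) = -32 + 8*3 = -32 + 24 = -8)
N(w, P) = P + 2*w (N(w, P) = (P + w) + w = P + 2*w)
(N(-2, k(5, 3))*2)*(-6) = ((-8 + 2*(-2))*2)*(-6) = ((-8 - 4)*2)*(-6) = -12*2*(-6) = -24*(-6) = 144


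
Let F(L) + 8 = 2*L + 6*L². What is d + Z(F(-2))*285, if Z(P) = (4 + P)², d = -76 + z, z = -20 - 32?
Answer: 72832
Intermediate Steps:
F(L) = -8 + 2*L + 6*L² (F(L) = -8 + (2*L + 6*L²) = -8 + 2*L + 6*L²)
z = -52
d = -128 (d = -76 - 52 = -128)
d + Z(F(-2))*285 = -128 + (4 + (-8 + 2*(-2) + 6*(-2)²))²*285 = -128 + (4 + (-8 - 4 + 6*4))²*285 = -128 + (4 + (-8 - 4 + 24))²*285 = -128 + (4 + 12)²*285 = -128 + 16²*285 = -128 + 256*285 = -128 + 72960 = 72832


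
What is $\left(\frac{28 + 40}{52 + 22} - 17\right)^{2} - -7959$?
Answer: $\frac{11249896}{1369} \approx 8217.6$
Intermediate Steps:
$\left(\frac{28 + 40}{52 + 22} - 17\right)^{2} - -7959 = \left(\frac{68}{74} - 17\right)^{2} + 7959 = \left(68 \cdot \frac{1}{74} - 17\right)^{2} + 7959 = \left(\frac{34}{37} - 17\right)^{2} + 7959 = \left(- \frac{595}{37}\right)^{2} + 7959 = \frac{354025}{1369} + 7959 = \frac{11249896}{1369}$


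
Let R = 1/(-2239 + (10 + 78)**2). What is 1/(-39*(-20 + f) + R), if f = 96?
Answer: -5505/16316819 ≈ -0.00033738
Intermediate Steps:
R = 1/5505 (R = 1/(-2239 + 88**2) = 1/(-2239 + 7744) = 1/5505 ≈ 0.00018165)
1/(-39*(-20 + f) + R) = 1/(-39*(-20 + 96) + 1/5505) = 1/(-39*76 + 1/5505) = 1/(-2964 + 1/5505) = 1/(-16316819/5505) = -5505/16316819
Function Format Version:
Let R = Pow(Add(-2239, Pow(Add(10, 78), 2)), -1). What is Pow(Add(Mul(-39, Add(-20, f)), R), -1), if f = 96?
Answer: Rational(-5505, 16316819) ≈ -0.00033738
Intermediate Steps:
R = Rational(1, 5505) (R = Pow(Add(-2239, Pow(88, 2)), -1) = Pow(Add(-2239, 7744), -1) = Pow(5505, -1) = Rational(1, 5505) ≈ 0.00018165)
Pow(Add(Mul(-39, Add(-20, f)), R), -1) = Pow(Add(Mul(-39, Add(-20, 96)), Rational(1, 5505)), -1) = Pow(Add(Mul(-39, 76), Rational(1, 5505)), -1) = Pow(Add(-2964, Rational(1, 5505)), -1) = Pow(Rational(-16316819, 5505), -1) = Rational(-5505, 16316819)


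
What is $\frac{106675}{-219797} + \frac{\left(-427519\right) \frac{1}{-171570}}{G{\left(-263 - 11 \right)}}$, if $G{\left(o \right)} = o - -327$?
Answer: $- \frac{46107935953}{105192646230} \approx -0.43832$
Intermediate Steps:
$G{\left(o \right)} = 327 + o$ ($G{\left(o \right)} = o + 327 = 327 + o$)
$\frac{106675}{-219797} + \frac{\left(-427519\right) \frac{1}{-171570}}{G{\left(-263 - 11 \right)}} = \frac{106675}{-219797} + \frac{\left(-427519\right) \frac{1}{-171570}}{327 - 274} = 106675 \left(- \frac{1}{219797}\right) + \frac{\left(-427519\right) \left(- \frac{1}{171570}\right)}{327 - 274} = - \frac{106675}{219797} + \frac{22501}{9030 \cdot 53} = - \frac{106675}{219797} + \frac{22501}{9030} \cdot \frac{1}{53} = - \frac{106675}{219797} + \frac{22501}{478590} = - \frac{46107935953}{105192646230}$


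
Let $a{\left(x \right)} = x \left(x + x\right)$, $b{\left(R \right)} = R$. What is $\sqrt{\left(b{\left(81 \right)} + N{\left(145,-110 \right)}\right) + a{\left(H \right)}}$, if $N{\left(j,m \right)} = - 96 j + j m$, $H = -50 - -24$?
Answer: $i \sqrt{28437} \approx 168.63 i$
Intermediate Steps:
$H = -26$ ($H = -50 + 24 = -26$)
$a{\left(x \right)} = 2 x^{2}$ ($a{\left(x \right)} = x 2 x = 2 x^{2}$)
$\sqrt{\left(b{\left(81 \right)} + N{\left(145,-110 \right)}\right) + a{\left(H \right)}} = \sqrt{\left(81 + 145 \left(-96 - 110\right)\right) + 2 \left(-26\right)^{2}} = \sqrt{\left(81 + 145 \left(-206\right)\right) + 2 \cdot 676} = \sqrt{\left(81 - 29870\right) + 1352} = \sqrt{-29789 + 1352} = \sqrt{-28437} = i \sqrt{28437}$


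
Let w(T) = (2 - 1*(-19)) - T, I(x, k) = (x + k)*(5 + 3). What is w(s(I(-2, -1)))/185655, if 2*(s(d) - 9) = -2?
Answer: 13/185655 ≈ 7.0022e-5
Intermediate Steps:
I(x, k) = 8*k + 8*x (I(x, k) = (k + x)*8 = 8*k + 8*x)
s(d) = 8 (s(d) = 9 + (½)*(-2) = 9 - 1 = 8)
w(T) = 21 - T (w(T) = (2 + 19) - T = 21 - T)
w(s(I(-2, -1)))/185655 = (21 - 1*8)/185655 = (21 - 8)*(1/185655) = 13*(1/185655) = 13/185655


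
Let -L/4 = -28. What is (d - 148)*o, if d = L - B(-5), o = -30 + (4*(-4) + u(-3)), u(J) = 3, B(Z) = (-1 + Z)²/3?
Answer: 2064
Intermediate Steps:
B(Z) = (-1 + Z)²/3 (B(Z) = (-1 + Z)²*(⅓) = (-1 + Z)²/3)
L = 112 (L = -4*(-28) = 112)
o = -43 (o = -30 + (4*(-4) + 3) = -30 + (-16 + 3) = -30 - 13 = -43)
d = 100 (d = 112 - (-1 - 5)²/3 = 112 - (-6)²/3 = 112 - 36/3 = 112 - 1*12 = 112 - 12 = 100)
(d - 148)*o = (100 - 148)*(-43) = -48*(-43) = 2064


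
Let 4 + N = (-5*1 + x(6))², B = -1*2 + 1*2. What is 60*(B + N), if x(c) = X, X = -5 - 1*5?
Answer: 13260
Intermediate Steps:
X = -10 (X = -5 - 5 = -10)
B = 0 (B = -2 + 2 = 0)
x(c) = -10
N = 221 (N = -4 + (-5*1 - 10)² = -4 + (-5 - 10)² = -4 + (-15)² = -4 + 225 = 221)
60*(B + N) = 60*(0 + 221) = 60*221 = 13260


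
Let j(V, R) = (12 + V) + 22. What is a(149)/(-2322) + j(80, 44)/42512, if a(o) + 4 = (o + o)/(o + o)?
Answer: 32687/8226072 ≈ 0.0039736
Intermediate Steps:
a(o) = -3 (a(o) = -4 + (o + o)/(o + o) = -4 + (2*o)/((2*o)) = -4 + (2*o)*(1/(2*o)) = -4 + 1 = -3)
j(V, R) = 34 + V
a(149)/(-2322) + j(80, 44)/42512 = -3/(-2322) + (34 + 80)/42512 = -3*(-1/2322) + 114*(1/42512) = 1/774 + 57/21256 = 32687/8226072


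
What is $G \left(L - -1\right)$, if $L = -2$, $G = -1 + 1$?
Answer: $0$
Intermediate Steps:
$G = 0$
$G \left(L - -1\right) = 0 \left(-2 - -1\right) = 0 \left(-2 + \left(-4 + 5\right)\right) = 0 \left(-2 + 1\right) = 0 \left(-1\right) = 0$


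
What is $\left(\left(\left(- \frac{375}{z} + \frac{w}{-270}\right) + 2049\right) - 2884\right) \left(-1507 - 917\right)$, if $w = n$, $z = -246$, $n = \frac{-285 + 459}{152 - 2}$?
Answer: $\frac{93188887856}{46125} \approx 2.0204 \cdot 10^{6}$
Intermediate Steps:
$n = \frac{29}{25}$ ($n = \frac{174}{150} = 174 \cdot \frac{1}{150} = \frac{29}{25} \approx 1.16$)
$w = \frac{29}{25} \approx 1.16$
$\left(\left(\left(- \frac{375}{z} + \frac{w}{-270}\right) + 2049\right) - 2884\right) \left(-1507 - 917\right) = \left(\left(\left(- \frac{375}{-246} + \frac{29}{25 \left(-270\right)}\right) + 2049\right) - 2884\right) \left(-1507 - 917\right) = \left(\left(\left(\left(-375\right) \left(- \frac{1}{246}\right) + \frac{29}{25} \left(- \frac{1}{270}\right)\right) + 2049\right) - 2884\right) \left(-2424\right) = \left(\left(\left(\frac{125}{82} - \frac{29}{6750}\right) + 2049\right) - 2884\right) \left(-2424\right) = \left(\left(\frac{210343}{138375} + 2049\right) - 2884\right) \left(-2424\right) = \left(\frac{283740718}{138375} - 2884\right) \left(-2424\right) = \left(- \frac{115332782}{138375}\right) \left(-2424\right) = \frac{93188887856}{46125}$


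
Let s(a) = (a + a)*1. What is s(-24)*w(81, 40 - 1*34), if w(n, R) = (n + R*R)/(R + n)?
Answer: -1872/29 ≈ -64.552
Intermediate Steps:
s(a) = 2*a (s(a) = (2*a)*1 = 2*a)
w(n, R) = (n + R²)/(R + n)
s(-24)*w(81, 40 - 1*34) = (2*(-24))*((81 + (40 - 1*34)²)/((40 - 1*34) + 81)) = -48*(81 + (40 - 34)²)/((40 - 34) + 81) = -48*(81 + 6²)/(6 + 81) = -48*(81 + 36)/87 = -16*117/29 = -48*39/29 = -1872/29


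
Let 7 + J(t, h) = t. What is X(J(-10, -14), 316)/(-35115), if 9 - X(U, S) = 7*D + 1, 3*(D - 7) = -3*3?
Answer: 4/7023 ≈ 0.00056956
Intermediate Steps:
D = 4 (D = 7 + (-3*3)/3 = 7 + (⅓)*(-9) = 7 - 3 = 4)
J(t, h) = -7 + t
X(U, S) = -20 (X(U, S) = 9 - (7*4 + 1) = 9 - (28 + 1) = 9 - 1*29 = 9 - 29 = -20)
X(J(-10, -14), 316)/(-35115) = -20/(-35115) = -20*(-1/35115) = 4/7023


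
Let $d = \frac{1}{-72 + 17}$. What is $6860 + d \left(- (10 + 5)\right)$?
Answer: $\frac{75463}{11} \approx 6860.3$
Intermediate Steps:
$d = - \frac{1}{55}$ ($d = \frac{1}{-55} = - \frac{1}{55} \approx -0.018182$)
$6860 + d \left(- (10 + 5)\right) = 6860 - \frac{\left(-1\right) \left(10 + 5\right)}{55} = 6860 - \frac{\left(-1\right) 15}{55} = 6860 - - \frac{3}{11} = 6860 + \frac{3}{11} = \frac{75463}{11}$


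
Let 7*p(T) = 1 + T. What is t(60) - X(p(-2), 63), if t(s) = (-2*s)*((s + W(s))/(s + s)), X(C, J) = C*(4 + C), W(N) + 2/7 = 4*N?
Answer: -14659/49 ≈ -299.16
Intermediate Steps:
p(T) = ⅐ + T/7 (p(T) = (1 + T)/7 = ⅐ + T/7)
W(N) = -2/7 + 4*N
t(s) = 2/7 - 5*s (t(s) = (-2*s)*((s + (-2/7 + 4*s))/(s + s)) = (-2*s)*((-2/7 + 5*s)/((2*s))) = (-2*s)*((-2/7 + 5*s)*(1/(2*s))) = (-2*s)*((-2/7 + 5*s)/(2*s)) = 2/7 - 5*s)
t(60) - X(p(-2), 63) = (2/7 - 5*60) - (⅐ + (⅐)*(-2))*(4 + (⅐ + (⅐)*(-2))) = (2/7 - 300) - (⅐ - 2/7)*(4 + (⅐ - 2/7)) = -2098/7 - (-1)*(4 - ⅐)/7 = -2098/7 - (-1)*27/(7*7) = -2098/7 - 1*(-27/49) = -2098/7 + 27/49 = -14659/49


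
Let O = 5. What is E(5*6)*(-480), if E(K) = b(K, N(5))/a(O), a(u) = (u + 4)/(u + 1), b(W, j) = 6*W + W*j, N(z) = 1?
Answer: -67200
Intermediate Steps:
a(u) = (4 + u)/(1 + u)
E(K) = 14*K/3 (E(K) = (K*(6 + 1))/(((4 + 5)/(1 + 5))) = (K*7)/((9/6)) = (7*K)/(((1/6)*9)) = (7*K)/(3/2) = (7*K)*(2/3) = 14*K/3)
E(5*6)*(-480) = (14*(5*6)/3)*(-480) = ((14/3)*30)*(-480) = 140*(-480) = -67200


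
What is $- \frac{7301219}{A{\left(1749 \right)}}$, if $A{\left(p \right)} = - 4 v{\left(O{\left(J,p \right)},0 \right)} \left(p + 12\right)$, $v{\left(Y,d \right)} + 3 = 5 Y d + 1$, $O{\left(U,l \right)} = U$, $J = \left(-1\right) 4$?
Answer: $- \frac{7301219}{14088} \approx -518.26$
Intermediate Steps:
$J = -4$
$v{\left(Y,d \right)} = -2 + 5 Y d$ ($v{\left(Y,d \right)} = -3 + \left(5 Y d + 1\right) = -3 + \left(1 + 5 Y d\right) = -2 + 5 Y d$)
$A{\left(p \right)} = 96 + 8 p$ ($A{\left(p \right)} = - 4 \left(-2 + 5 \left(-4\right) 0\right) \left(p + 12\right) = - 4 \left(-2 + 0\right) \left(12 + p\right) = \left(-4\right) \left(-2\right) \left(12 + p\right) = 8 \left(12 + p\right) = 96 + 8 p$)
$- \frac{7301219}{A{\left(1749 \right)}} = - \frac{7301219}{96 + 8 \cdot 1749} = - \frac{7301219}{96 + 13992} = - \frac{7301219}{14088}$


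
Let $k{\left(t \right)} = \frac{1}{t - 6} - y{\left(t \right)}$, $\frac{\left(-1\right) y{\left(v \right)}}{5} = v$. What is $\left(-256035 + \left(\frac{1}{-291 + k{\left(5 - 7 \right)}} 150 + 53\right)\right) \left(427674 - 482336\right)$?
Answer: $\frac{11235989796252}{803} \approx 1.3993 \cdot 10^{10}$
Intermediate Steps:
$y{\left(v \right)} = - 5 v$
$k{\left(t \right)} = \frac{1}{-6 + t} + 5 t$ ($k{\left(t \right)} = \frac{1}{t - 6} - - 5 t = \frac{1}{-6 + t} + 5 t$)
$\left(-256035 + \left(\frac{1}{-291 + k{\left(5 - 7 \right)}} 150 + 53\right)\right) \left(427674 - 482336\right) = \left(-256035 + \left(\frac{1}{-291 + \frac{1 - 30 \left(5 - 7\right) + 5 \left(5 - 7\right)^{2}}{-6 + \left(5 - 7\right)}} 150 + 53\right)\right) \left(427674 - 482336\right) = \left(-256035 + \left(\frac{1}{-291 + \frac{1 - 30 \left(5 - 7\right) + 5 \left(5 - 7\right)^{2}}{-6 + \left(5 - 7\right)}} 150 + 53\right)\right) \left(-54662\right) = \left(-256035 + \left(\frac{1}{-291 + \frac{1 - -60 + 5 \left(-2\right)^{2}}{-6 - 2}} \cdot 150 + 53\right)\right) \left(-54662\right) = \left(-256035 + \left(\frac{1}{-291 + \frac{1 + 60 + 5 \cdot 4}{-8}} \cdot 150 + 53\right)\right) \left(-54662\right) = \left(-256035 + \left(\frac{1}{-291 - \frac{1 + 60 + 20}{8}} \cdot 150 + 53\right)\right) \left(-54662\right) = \left(-256035 + \left(\frac{1}{-291 - \frac{81}{8}} \cdot 150 + 53\right)\right) \left(-54662\right) = \left(-256035 + \left(\frac{1}{- \frac{2409}{8}} \cdot 150 + 53\right)\right) \left(-54662\right) = \left(-256035 + \left(\left(- \frac{8}{2409}\right) 150 + 53\right)\right) \left(-54662\right) = \left(-256035 + \left(- \frac{400}{803} + 53\right)\right) \left(-54662\right) = \left(-256035 + \frac{42159}{803}\right) \left(-54662\right) = \left(- \frac{205553946}{803}\right) \left(-54662\right) = \frac{11235989796252}{803}$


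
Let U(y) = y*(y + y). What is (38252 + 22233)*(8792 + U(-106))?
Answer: 1891003040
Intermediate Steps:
U(y) = 2*y² (U(y) = y*(2*y) = 2*y²)
(38252 + 22233)*(8792 + U(-106)) = (38252 + 22233)*(8792 + 2*(-106)²) = 60485*(8792 + 2*11236) = 60485*(8792 + 22472) = 60485*31264 = 1891003040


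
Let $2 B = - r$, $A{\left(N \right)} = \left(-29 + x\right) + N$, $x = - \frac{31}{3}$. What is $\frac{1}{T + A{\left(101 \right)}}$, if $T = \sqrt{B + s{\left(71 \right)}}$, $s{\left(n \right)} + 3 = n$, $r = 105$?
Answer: $\frac{1110}{68171} - \frac{9 \sqrt{62}}{68171} \approx 0.015243$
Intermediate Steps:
$x = - \frac{31}{3}$ ($x = \left(-31\right) \frac{1}{3} = - \frac{31}{3} \approx -10.333$)
$s{\left(n \right)} = -3 + n$
$A{\left(N \right)} = - \frac{118}{3} + N$ ($A{\left(N \right)} = \left(-29 - \frac{31}{3}\right) + N = - \frac{118}{3} + N$)
$B = - \frac{105}{2}$ ($B = \frac{\left(-1\right) 105}{2} = \frac{1}{2} \left(-105\right) = - \frac{105}{2} \approx -52.5$)
$T = \frac{\sqrt{62}}{2}$ ($T = \sqrt{- \frac{105}{2} + \left(-3 + 71\right)} = \sqrt{- \frac{105}{2} + 68} = \sqrt{\frac{31}{2}} = \frac{\sqrt{62}}{2} \approx 3.937$)
$\frac{1}{T + A{\left(101 \right)}} = \frac{1}{\frac{\sqrt{62}}{2} + \left(- \frac{118}{3} + 101\right)} = \frac{1}{\frac{\sqrt{62}}{2} + \frac{185}{3}} = \frac{1}{\frac{185}{3} + \frac{\sqrt{62}}{2}}$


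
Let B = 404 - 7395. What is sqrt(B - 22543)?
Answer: I*sqrt(29534) ≈ 171.85*I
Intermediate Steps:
B = -6991
sqrt(B - 22543) = sqrt(-6991 - 22543) = sqrt(-29534) = I*sqrt(29534)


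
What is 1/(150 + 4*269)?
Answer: 1/1226 ≈ 0.00081566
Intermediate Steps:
1/(150 + 4*269) = 1/(150 + 1076) = 1/1226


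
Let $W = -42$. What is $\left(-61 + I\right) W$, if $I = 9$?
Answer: $2184$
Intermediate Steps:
$\left(-61 + I\right) W = \left(-61 + 9\right) \left(-42\right) = \left(-52\right) \left(-42\right) = 2184$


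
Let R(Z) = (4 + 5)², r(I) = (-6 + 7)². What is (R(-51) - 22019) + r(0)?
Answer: -21937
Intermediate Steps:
r(I) = 1 (r(I) = 1² = 1)
R(Z) = 81 (R(Z) = 9² = 81)
(R(-51) - 22019) + r(0) = (81 - 22019) + 1 = -21938 + 1 = -21937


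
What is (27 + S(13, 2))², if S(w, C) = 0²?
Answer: 729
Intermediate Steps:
S(w, C) = 0
(27 + S(13, 2))² = (27 + 0)² = 27² = 729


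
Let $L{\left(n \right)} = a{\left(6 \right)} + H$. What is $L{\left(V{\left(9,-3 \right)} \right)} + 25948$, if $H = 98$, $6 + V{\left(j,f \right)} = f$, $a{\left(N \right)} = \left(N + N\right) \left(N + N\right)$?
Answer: $26190$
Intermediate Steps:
$a{\left(N \right)} = 4 N^{2}$ ($a{\left(N \right)} = 2 N 2 N = 4 N^{2}$)
$V{\left(j,f \right)} = -6 + f$
$L{\left(n \right)} = 242$ ($L{\left(n \right)} = 4 \cdot 6^{2} + 98 = 4 \cdot 36 + 98 = 144 + 98 = 242$)
$L{\left(V{\left(9,-3 \right)} \right)} + 25948 = 242 + 25948 = 26190$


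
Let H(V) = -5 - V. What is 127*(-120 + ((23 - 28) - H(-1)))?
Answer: -15367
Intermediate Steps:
127*(-120 + ((23 - 28) - H(-1))) = 127*(-120 + ((23 - 28) - (-5 - 1*(-1)))) = 127*(-120 + (-5 - (-5 + 1))) = 127*(-120 + (-5 - 1*(-4))) = 127*(-120 + (-5 + 4)) = 127*(-120 - 1) = 127*(-121) = -15367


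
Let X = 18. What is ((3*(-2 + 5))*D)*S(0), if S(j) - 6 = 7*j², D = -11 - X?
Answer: -1566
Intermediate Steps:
D = -29 (D = -11 - 1*18 = -11 - 18 = -29)
S(j) = 6 + 7*j²
((3*(-2 + 5))*D)*S(0) = ((3*(-2 + 5))*(-29))*(6 + 7*0²) = ((3*3)*(-29))*(6 + 7*0) = (9*(-29))*(6 + 0) = -261*6 = -1566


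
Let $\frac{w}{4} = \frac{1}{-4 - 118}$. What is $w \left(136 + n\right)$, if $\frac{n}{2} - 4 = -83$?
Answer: $\frac{44}{61} \approx 0.72131$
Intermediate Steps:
$n = -158$ ($n = 8 + 2 \left(-83\right) = 8 - 166 = -158$)
$w = - \frac{2}{61}$ ($w = \frac{4}{-4 - 118} = \frac{4}{-122} = 4 \left(- \frac{1}{122}\right) = - \frac{2}{61} \approx -0.032787$)
$w \left(136 + n\right) = - \frac{2 \left(136 - 158\right)}{61} = \left(- \frac{2}{61}\right) \left(-22\right) = \frac{44}{61}$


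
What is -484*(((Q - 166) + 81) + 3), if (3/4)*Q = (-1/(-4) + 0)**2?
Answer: 118943/3 ≈ 39648.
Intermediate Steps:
Q = 1/12 (Q = 4*(-1/(-4) + 0)**2/3 = 4*(-1*(-1/4) + 0)**2/3 = 4*(1/4 + 0)**2/3 = 4*(1/4)**2/3 = (4/3)*(1/16) = 1/12 ≈ 0.083333)
-484*(((Q - 166) + 81) + 3) = -484*(((1/12 - 166) + 81) + 3) = -484*((-1991/12 + 81) + 3) = -484*(-1019/12 + 3) = -484*(-983/12) = 118943/3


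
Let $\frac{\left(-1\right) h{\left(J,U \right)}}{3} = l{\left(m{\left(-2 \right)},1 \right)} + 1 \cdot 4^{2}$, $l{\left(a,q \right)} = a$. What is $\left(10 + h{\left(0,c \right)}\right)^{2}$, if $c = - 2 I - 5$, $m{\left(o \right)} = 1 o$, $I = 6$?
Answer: $1024$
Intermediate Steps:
$m{\left(o \right)} = o$
$c = -17$ ($c = \left(-2\right) 6 - 5 = -12 - 5 = -17$)
$h{\left(J,U \right)} = -42$ ($h{\left(J,U \right)} = - 3 \left(-2 + 1 \cdot 4^{2}\right) = - 3 \left(-2 + 1 \cdot 16\right) = - 3 \left(-2 + 16\right) = \left(-3\right) 14 = -42$)
$\left(10 + h{\left(0,c \right)}\right)^{2} = \left(10 - 42\right)^{2} = \left(-32\right)^{2} = 1024$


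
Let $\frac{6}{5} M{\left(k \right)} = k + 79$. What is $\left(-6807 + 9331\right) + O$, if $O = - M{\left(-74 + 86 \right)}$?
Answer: $\frac{14689}{6} \approx 2448.2$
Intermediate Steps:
$M{\left(k \right)} = \frac{395}{6} + \frac{5 k}{6}$ ($M{\left(k \right)} = \frac{5 \left(k + 79\right)}{6} = \frac{5 \left(79 + k\right)}{6} = \frac{395}{6} + \frac{5 k}{6}$)
$O = - \frac{455}{6}$ ($O = - (\frac{395}{6} + \frac{5 \left(-74 + 86\right)}{6}) = - (\frac{395}{6} + \frac{5}{6} \cdot 12) = - (\frac{395}{6} + 10) = \left(-1\right) \frac{455}{6} = - \frac{455}{6} \approx -75.833$)
$\left(-6807 + 9331\right) + O = \left(-6807 + 9331\right) - \frac{455}{6} = 2524 - \frac{455}{6} = \frac{14689}{6}$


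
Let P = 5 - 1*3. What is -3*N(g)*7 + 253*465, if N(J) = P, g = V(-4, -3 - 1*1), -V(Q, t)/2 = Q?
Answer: 117603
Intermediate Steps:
V(Q, t) = -2*Q
g = 8 (g = -2*(-4) = 8)
P = 2 (P = 5 - 3 = 2)
N(J) = 2
-3*N(g)*7 + 253*465 = -3*2*7 + 253*465 = -6*7 + 117645 = -42 + 117645 = 117603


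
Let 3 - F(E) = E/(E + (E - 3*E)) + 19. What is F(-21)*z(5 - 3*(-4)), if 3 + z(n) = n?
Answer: -210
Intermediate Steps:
z(n) = -3 + n
F(E) = -15 (F(E) = 3 - (E/(E + (E - 3*E)) + 19) = 3 - (E/(E - 2*E) + 19) = 3 - (E/((-E)) + 19) = 3 - ((-1/E)*E + 19) = 3 - (-1 + 19) = 3 - 1*18 = 3 - 18 = -15)
F(-21)*z(5 - 3*(-4)) = -15*(-3 + (5 - 3*(-4))) = -15*(-3 + (5 + 12)) = -15*(-3 + 17) = -15*14 = -210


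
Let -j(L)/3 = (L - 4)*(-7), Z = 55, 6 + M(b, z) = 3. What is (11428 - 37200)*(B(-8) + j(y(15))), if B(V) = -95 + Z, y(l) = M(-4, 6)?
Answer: 4819364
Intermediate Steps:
M(b, z) = -3 (M(b, z) = -6 + 3 = -3)
y(l) = -3
j(L) = -84 + 21*L (j(L) = -3*(L - 4)*(-7) = -3*(-4 + L)*(-7) = -3*(28 - 7*L) = -84 + 21*L)
B(V) = -40 (B(V) = -95 + 55 = -40)
(11428 - 37200)*(B(-8) + j(y(15))) = (11428 - 37200)*(-40 + (-84 + 21*(-3))) = -25772*(-40 + (-84 - 63)) = -25772*(-40 - 147) = -25772*(-187) = 4819364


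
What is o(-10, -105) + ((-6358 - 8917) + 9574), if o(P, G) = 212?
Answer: -5489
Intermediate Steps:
o(-10, -105) + ((-6358 - 8917) + 9574) = 212 + ((-6358 - 8917) + 9574) = 212 + (-15275 + 9574) = 212 - 5701 = -5489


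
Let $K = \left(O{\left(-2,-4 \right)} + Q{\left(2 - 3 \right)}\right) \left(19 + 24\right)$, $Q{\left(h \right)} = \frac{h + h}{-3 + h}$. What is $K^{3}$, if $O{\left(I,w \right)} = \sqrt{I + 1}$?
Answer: $- \frac{874577}{8} - \frac{79507 i}{4} \approx -1.0932 \cdot 10^{5} - 19877.0 i$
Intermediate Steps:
$Q{\left(h \right)} = \frac{2 h}{-3 + h}$
$O{\left(I,w \right)} = \sqrt{1 + I}$
$K = \frac{43}{2} + 43 i$ ($K = \left(\sqrt{1 - 2} + \frac{2 \left(2 - 3\right)}{-3 + \left(2 - 3\right)}\right) \left(19 + 24\right) = \left(\sqrt{-1} + \frac{2 \left(2 - 3\right)}{-3 + \left(2 - 3\right)}\right) 43 = \left(i + 2 \left(-1\right) \frac{1}{-3 - 1}\right) 43 = \left(i + 2 \left(-1\right) \frac{1}{-4}\right) 43 = \left(i + 2 \left(-1\right) \left(- \frac{1}{4}\right)\right) 43 = \left(i + \frac{1}{2}\right) 43 = \left(\frac{1}{2} + i\right) 43 = \frac{43}{2} + 43 i \approx 21.5 + 43.0 i$)
$K^{3} = \left(\frac{43}{2} + 43 i\right)^{3}$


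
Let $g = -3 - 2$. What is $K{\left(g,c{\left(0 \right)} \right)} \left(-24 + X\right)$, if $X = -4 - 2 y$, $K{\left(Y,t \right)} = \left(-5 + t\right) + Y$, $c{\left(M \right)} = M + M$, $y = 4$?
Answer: $360$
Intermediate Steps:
$c{\left(M \right)} = 2 M$
$g = -5$
$K{\left(Y,t \right)} = -5 + Y + t$
$X = -12$ ($X = -4 - 8 = -12$)
$K{\left(g,c{\left(0 \right)} \right)} \left(-24 + X\right) = \left(-5 - 5 + 2 \cdot 0\right) \left(-24 - 12\right) = \left(-5 - 5 + 0\right) \left(-36\right) = \left(-10\right) \left(-36\right) = 360$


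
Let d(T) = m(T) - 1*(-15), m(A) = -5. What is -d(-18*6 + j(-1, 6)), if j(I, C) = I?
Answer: -10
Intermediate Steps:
d(T) = 10 (d(T) = -5 - 1*(-15) = -5 + 15 = 10)
-d(-18*6 + j(-1, 6)) = -1*10 = -10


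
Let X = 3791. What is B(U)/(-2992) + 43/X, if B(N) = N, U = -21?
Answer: 12251/667216 ≈ 0.018361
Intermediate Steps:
B(U)/(-2992) + 43/X = -21/(-2992) + 43/3791 = -21*(-1/2992) + 43*(1/3791) = 21/2992 + 43/3791 = 12251/667216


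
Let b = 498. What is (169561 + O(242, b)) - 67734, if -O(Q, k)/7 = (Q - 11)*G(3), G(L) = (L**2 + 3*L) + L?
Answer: 67870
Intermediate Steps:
G(L) = L**2 + 4*L
O(Q, k) = 1617 - 147*Q (O(Q, k) = -7*(Q - 11)*3*(4 + 3) = -7*(-11 + Q)*3*7 = -7*(-11 + Q)*21 = -7*(-231 + 21*Q) = 1617 - 147*Q)
(169561 + O(242, b)) - 67734 = (169561 + (1617 - 147*242)) - 67734 = (169561 + (1617 - 35574)) - 67734 = (169561 - 33957) - 67734 = 135604 - 67734 = 67870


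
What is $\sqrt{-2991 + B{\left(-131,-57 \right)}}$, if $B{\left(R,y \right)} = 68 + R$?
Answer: $i \sqrt{3054} \approx 55.263 i$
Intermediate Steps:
$\sqrt{-2991 + B{\left(-131,-57 \right)}} = \sqrt{-2991 + \left(68 - 131\right)} = \sqrt{-2991 - 63} = \sqrt{-3054} = i \sqrt{3054}$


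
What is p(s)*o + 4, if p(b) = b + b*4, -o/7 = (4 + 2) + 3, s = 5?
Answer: -1571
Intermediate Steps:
o = -63 (o = -7*((4 + 2) + 3) = -7*(6 + 3) = -7*9 = -63)
p(b) = 5*b (p(b) = b + 4*b = 5*b)
p(s)*o + 4 = (5*5)*(-63) + 4 = 25*(-63) + 4 = -1575 + 4 = -1571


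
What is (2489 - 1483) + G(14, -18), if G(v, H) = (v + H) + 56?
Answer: 1058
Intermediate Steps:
G(v, H) = 56 + H + v (G(v, H) = (H + v) + 56 = 56 + H + v)
(2489 - 1483) + G(14, -18) = (2489 - 1483) + (56 - 18 + 14) = 1006 + 52 = 1058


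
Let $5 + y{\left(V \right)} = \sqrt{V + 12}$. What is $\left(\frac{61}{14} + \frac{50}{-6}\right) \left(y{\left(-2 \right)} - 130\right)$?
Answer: $\frac{7515}{14} - \frac{167 \sqrt{10}}{42} \approx 524.21$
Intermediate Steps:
$y{\left(V \right)} = -5 + \sqrt{12 + V}$ ($y{\left(V \right)} = -5 + \sqrt{V + 12} = -5 + \sqrt{12 + V}$)
$\left(\frac{61}{14} + \frac{50}{-6}\right) \left(y{\left(-2 \right)} - 130\right) = \left(\frac{61}{14} + \frac{50}{-6}\right) \left(\left(-5 + \sqrt{12 - 2}\right) - 130\right) = \left(61 \cdot \frac{1}{14} + 50 \left(- \frac{1}{6}\right)\right) \left(\left(-5 + \sqrt{10}\right) - 130\right) = \left(\frac{61}{14} - \frac{25}{3}\right) \left(-135 + \sqrt{10}\right) = - \frac{167 \left(-135 + \sqrt{10}\right)}{42} = \frac{7515}{14} - \frac{167 \sqrt{10}}{42}$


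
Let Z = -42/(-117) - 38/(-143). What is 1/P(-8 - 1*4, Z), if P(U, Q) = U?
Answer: -1/12 ≈ -0.083333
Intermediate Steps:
Z = 268/429 (Z = -42*(-1/117) - 38*(-1/143) = 14/39 + 38/143 = 268/429 ≈ 0.62471)
1/P(-8 - 1*4, Z) = 1/(-8 - 1*4) = 1/(-8 - 4) = 1/(-12) = -1/12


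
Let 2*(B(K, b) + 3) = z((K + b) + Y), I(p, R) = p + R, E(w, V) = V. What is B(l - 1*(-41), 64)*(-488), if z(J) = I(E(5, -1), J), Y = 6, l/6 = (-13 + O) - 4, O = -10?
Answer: 14152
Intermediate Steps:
l = -162 (l = 6*((-13 - 10) - 4) = 6*(-23 - 4) = 6*(-27) = -162)
I(p, R) = R + p
z(J) = -1 + J (z(J) = J - 1 = -1 + J)
B(K, b) = -1/2 + K/2 + b/2 (B(K, b) = -3 + (-1 + ((K + b) + 6))/2 = -3 + (-1 + (6 + K + b))/2 = -3 + (5 + K + b)/2 = -3 + (5/2 + K/2 + b/2) = -1/2 + K/2 + b/2)
B(l - 1*(-41), 64)*(-488) = (-1/2 + (-162 - 1*(-41))/2 + (1/2)*64)*(-488) = (-1/2 + (-162 + 41)/2 + 32)*(-488) = (-1/2 + (1/2)*(-121) + 32)*(-488) = (-1/2 - 121/2 + 32)*(-488) = -29*(-488) = 14152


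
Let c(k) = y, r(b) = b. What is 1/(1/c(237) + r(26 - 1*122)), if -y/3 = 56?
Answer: -168/16129 ≈ -0.010416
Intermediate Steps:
y = -168 (y = -3*56 = -168)
c(k) = -168
1/(1/c(237) + r(26 - 1*122)) = 1/(1/(-168) + (26 - 1*122)) = 1/(-1/168 + (26 - 122)) = 1/(-1/168 - 96) = 1/(-16129/168) = -168/16129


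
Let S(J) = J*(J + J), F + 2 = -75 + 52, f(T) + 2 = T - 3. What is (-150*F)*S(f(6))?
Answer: 7500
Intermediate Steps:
f(T) = -5 + T (f(T) = -2 + (T - 3) = -2 + (-3 + T) = -5 + T)
F = -25 (F = -2 + (-75 + 52) = -2 - 23 = -25)
S(J) = 2*J² (S(J) = J*(2*J) = 2*J²)
(-150*F)*S(f(6)) = (-150*(-25))*(2*(-5 + 6)²) = 3750*(2*1²) = 3750*(2*1) = 3750*2 = 7500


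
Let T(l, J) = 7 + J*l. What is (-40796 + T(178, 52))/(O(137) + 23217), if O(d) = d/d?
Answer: -31533/23218 ≈ -1.3581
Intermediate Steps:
O(d) = 1
(-40796 + T(178, 52))/(O(137) + 23217) = (-40796 + (7 + 52*178))/(1 + 23217) = (-40796 + (7 + 9256))/23218 = (-40796 + 9263)*(1/23218) = -31533*1/23218 = -31533/23218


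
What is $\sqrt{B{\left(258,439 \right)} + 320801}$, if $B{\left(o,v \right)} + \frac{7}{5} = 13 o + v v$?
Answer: $\frac{\sqrt{12921865}}{5} \approx 718.94$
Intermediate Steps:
$B{\left(o,v \right)} = - \frac{7}{5} + v^{2} + 13 o$ ($B{\left(o,v \right)} = - \frac{7}{5} + \left(13 o + v v\right) = - \frac{7}{5} + \left(13 o + v^{2}\right) = - \frac{7}{5} + \left(v^{2} + 13 o\right) = - \frac{7}{5} + v^{2} + 13 o$)
$\sqrt{B{\left(258,439 \right)} + 320801} = \sqrt{\left(- \frac{7}{5} + 439^{2} + 13 \cdot 258\right) + 320801} = \sqrt{\left(- \frac{7}{5} + 192721 + 3354\right) + 320801} = \sqrt{\frac{980368}{5} + 320801} = \sqrt{\frac{2584373}{5}} = \frac{\sqrt{12921865}}{5}$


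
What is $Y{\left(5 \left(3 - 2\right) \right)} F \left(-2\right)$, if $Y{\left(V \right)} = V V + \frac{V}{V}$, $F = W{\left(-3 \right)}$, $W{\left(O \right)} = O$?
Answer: $156$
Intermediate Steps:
$F = -3$
$Y{\left(V \right)} = 1 + V^{2}$ ($Y{\left(V \right)} = V^{2} + 1 = 1 + V^{2}$)
$Y{\left(5 \left(3 - 2\right) \right)} F \left(-2\right) = \left(1 + \left(5 \left(3 - 2\right)\right)^{2}\right) \left(-3\right) \left(-2\right) = \left(1 + \left(5 \cdot 1\right)^{2}\right) \left(-3\right) \left(-2\right) = \left(1 + 5^{2}\right) \left(-3\right) \left(-2\right) = \left(1 + 25\right) \left(-3\right) \left(-2\right) = 26 \left(-3\right) \left(-2\right) = \left(-78\right) \left(-2\right) = 156$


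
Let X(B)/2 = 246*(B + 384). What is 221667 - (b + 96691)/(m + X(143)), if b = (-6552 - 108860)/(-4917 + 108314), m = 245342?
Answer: 11565867947204259/52176814522 ≈ 2.2167e+5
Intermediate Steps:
X(B) = 188928 + 492*B (X(B) = 2*(246*(B + 384)) = 2*(246*(384 + B)) = 2*(94464 + 246*B) = 188928 + 492*B)
b = -115412/103397 ≈ -1.1162
221667 - (b + 96691)/(m + X(143)) = 221667 - (-115412/103397 + 96691)/(245342 + (188928 + 492*143)) = 221667 - 9997443915/(103397*(245342 + (188928 + 70356))) = 221667 - 9997443915/(103397*(245342 + 259284)) = 221667 - 9997443915/(103397*504626) = 221667 - 1*9997443915/52176814522 = 221667 - 9997443915/52176814522 = 11565867947204259/52176814522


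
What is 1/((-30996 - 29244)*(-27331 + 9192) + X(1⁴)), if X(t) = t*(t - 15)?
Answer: 1/1092693346 ≈ 9.1517e-10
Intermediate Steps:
X(t) = t*(-15 + t)
1/((-30996 - 29244)*(-27331 + 9192) + X(1⁴)) = 1/((-30996 - 29244)*(-27331 + 9192) + 1⁴*(-15 + 1⁴)) = 1/(-60240*(-18139) + 1*(-15 + 1)) = 1/(1092693360 + 1*(-14)) = 1/(1092693360 - 14) = 1/1092693346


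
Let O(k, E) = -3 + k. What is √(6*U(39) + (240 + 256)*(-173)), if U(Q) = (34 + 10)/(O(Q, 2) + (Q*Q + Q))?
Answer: I*√1517854786/133 ≈ 292.93*I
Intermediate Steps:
U(Q) = 44/(-3 + Q² + 2*Q) (U(Q) = (34 + 10)/((-3 + Q) + (Q*Q + Q)) = 44/((-3 + Q) + (Q² + Q)) = 44/((-3 + Q) + (Q + Q²)) = 44/(-3 + Q² + 2*Q))
√(6*U(39) + (240 + 256)*(-173)) = √(6*(44/(-3 + 39² + 2*39)) + (240 + 256)*(-173)) = √(6*(44/(-3 + 1521 + 78)) + 496*(-173)) = √(6*(44/1596) - 85808) = √(6*(44*(1/1596)) - 85808) = √(6*(11/399) - 85808) = √(22/133 - 85808) = √(-11412442/133) = I*√1517854786/133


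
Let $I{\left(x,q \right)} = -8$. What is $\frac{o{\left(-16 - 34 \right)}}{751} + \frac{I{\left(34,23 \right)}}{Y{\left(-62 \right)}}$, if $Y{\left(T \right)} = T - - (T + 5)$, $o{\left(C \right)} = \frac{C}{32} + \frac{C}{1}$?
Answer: $- \frac{2047}{1429904} \approx -0.0014316$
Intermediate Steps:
$o{\left(C \right)} = \frac{33 C}{32}$ ($o{\left(C \right)} = C \frac{1}{32} + C 1 = \frac{C}{32} + C = \frac{33 C}{32}$)
$Y{\left(T \right)} = 5 + 2 T$ ($Y{\left(T \right)} = T - - (5 + T) = T - \left(-5 - T\right) = T + \left(5 + T\right) = 5 + 2 T$)
$\frac{o{\left(-16 - 34 \right)}}{751} + \frac{I{\left(34,23 \right)}}{Y{\left(-62 \right)}} = \frac{\frac{33}{32} \left(-16 - 34\right)}{751} - \frac{8}{5 + 2 \left(-62\right)} = \frac{33 \left(-16 - 34\right)}{32} \cdot \frac{1}{751} - \frac{8}{5 - 124} = \frac{33}{32} \left(-50\right) \frac{1}{751} - \frac{8}{-119} = \left(- \frac{825}{16}\right) \frac{1}{751} - - \frac{8}{119} = - \frac{825}{12016} + \frac{8}{119} = - \frac{2047}{1429904}$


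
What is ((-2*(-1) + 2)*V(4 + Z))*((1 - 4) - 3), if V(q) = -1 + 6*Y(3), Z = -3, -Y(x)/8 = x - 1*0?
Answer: 3480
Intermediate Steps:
Y(x) = -8*x (Y(x) = -8*(x - 1*0) = -8*(x + 0) = -8*x)
V(q) = -145 (V(q) = -1 + 6*(-8*3) = -1 + 6*(-24) = -1 - 144 = -145)
((-2*(-1) + 2)*V(4 + Z))*((1 - 4) - 3) = ((-2*(-1) + 2)*(-145))*((1 - 4) - 3) = ((2 + 2)*(-145))*(-3 - 3) = (4*(-145))*(-6) = -580*(-6) = 3480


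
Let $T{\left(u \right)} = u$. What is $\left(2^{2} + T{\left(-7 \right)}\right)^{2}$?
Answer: $9$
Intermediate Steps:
$\left(2^{2} + T{\left(-7 \right)}\right)^{2} = \left(2^{2} - 7\right)^{2} = \left(4 - 7\right)^{2} = \left(-3\right)^{2} = 9$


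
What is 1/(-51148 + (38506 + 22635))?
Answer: 1/9993 ≈ 0.00010007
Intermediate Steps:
1/(-51148 + (38506 + 22635)) = 1/(-51148 + 61141) = 1/9993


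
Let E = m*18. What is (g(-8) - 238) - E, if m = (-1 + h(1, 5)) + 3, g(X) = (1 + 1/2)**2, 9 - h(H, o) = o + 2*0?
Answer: -1375/4 ≈ -343.75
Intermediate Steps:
h(H, o) = 9 - o (h(H, o) = 9 - (o + 2*0) = 9 - (o + 0) = 9 - o)
g(X) = 9/4 (g(X) = (1 + 1/2)**2 = (3/2)**2 = 9/4)
m = 6 (m = (-1 + (9 - 1*5)) + 3 = (-1 + (9 - 5)) + 3 = (-1 + 4) + 3 = 3 + 3 = 6)
E = 108 (E = 6*18 = 108)
(g(-8) - 238) - E = (9/4 - 238) - 1*108 = -943/4 - 108 = -1375/4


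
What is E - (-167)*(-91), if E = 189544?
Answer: 174347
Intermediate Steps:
E - (-167)*(-91) = 189544 - (-167)*(-91) = 189544 - 1*15197 = 189544 - 15197 = 174347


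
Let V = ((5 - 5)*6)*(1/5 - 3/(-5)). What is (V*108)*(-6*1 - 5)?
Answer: 0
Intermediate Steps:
V = 0 (V = (0*6)*(1*(⅕) - 3*(-⅕)) = 0*(⅕ + ⅗) = 0*(⅘) = 0)
(V*108)*(-6*1 - 5) = (0*108)*(-6*1 - 5) = 0*(-6 - 5) = 0*(-11) = 0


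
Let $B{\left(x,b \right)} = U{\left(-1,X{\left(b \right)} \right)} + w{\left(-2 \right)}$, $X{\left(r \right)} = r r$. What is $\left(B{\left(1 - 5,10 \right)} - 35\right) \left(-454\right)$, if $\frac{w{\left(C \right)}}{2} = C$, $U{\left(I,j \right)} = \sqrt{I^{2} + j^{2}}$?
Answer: $17706 - 454 \sqrt{10001} \approx -27696.0$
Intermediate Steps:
$X{\left(r \right)} = r^{2}$
$w{\left(C \right)} = 2 C$
$B{\left(x,b \right)} = -4 + \sqrt{1 + b^{4}}$ ($B{\left(x,b \right)} = \sqrt{\left(-1\right)^{2} + \left(b^{2}\right)^{2}} + 2 \left(-2\right) = \sqrt{1 + b^{4}} - 4 = -4 + \sqrt{1 + b^{4}}$)
$\left(B{\left(1 - 5,10 \right)} - 35\right) \left(-454\right) = \left(\left(-4 + \sqrt{1 + 10^{4}}\right) - 35\right) \left(-454\right) = \left(\left(-4 + \sqrt{1 + 10000}\right) - 35\right) \left(-454\right) = \left(\left(-4 + \sqrt{10001}\right) - 35\right) \left(-454\right) = \left(-39 + \sqrt{10001}\right) \left(-454\right) = 17706 - 454 \sqrt{10001}$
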